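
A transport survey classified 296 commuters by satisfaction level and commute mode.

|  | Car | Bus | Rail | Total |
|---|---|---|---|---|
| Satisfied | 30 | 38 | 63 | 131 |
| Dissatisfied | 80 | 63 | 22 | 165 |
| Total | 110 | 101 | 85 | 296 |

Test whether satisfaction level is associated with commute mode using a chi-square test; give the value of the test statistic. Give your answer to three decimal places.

Grand total N = 296.
Expected counts (row total × column total / N):
  Satisfied, Car: 131×110/296 = 48.6824
  Satisfied, Bus: 131×101/296 = 44.6993
  Satisfied, Rail: 131×85/296 = 37.6182
  Dissatisfied, Car: 165×110/296 = 61.3176
  Dissatisfied, Bus: 165×101/296 = 56.3007
  Dissatisfied, Rail: 165×85/296 = 47.3818
Contributions (O − E)²/E:
  (30 − 48.6824)²/48.6824 = 7.1696
  (38 − 44.6993)²/44.6993 = 1.0041
  (63 − 37.6182)²/37.6182 = 17.1256
  (80 − 61.3176)²/61.3176 = 5.6922
  (63 − 56.3007)²/56.3007 = 0.7972
  (22 − 47.3818)²/47.3818 = 13.5967
χ² = 7.1696 + 1.0041 + 17.1256 + 5.6922 + 0.7972 + 13.5967 = 45.385

45.385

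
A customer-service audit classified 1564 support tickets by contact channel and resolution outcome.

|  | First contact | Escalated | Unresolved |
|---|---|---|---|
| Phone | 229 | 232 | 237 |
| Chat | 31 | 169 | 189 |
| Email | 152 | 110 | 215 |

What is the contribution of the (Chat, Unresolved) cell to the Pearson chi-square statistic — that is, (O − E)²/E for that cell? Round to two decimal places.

Row total (Chat) = 389; column total (Unresolved) = 641; N = 1564.
Expected count E = 389 × 641 / 1564 = 159.430.
Contribution = (O − E)²/E = (189 − 159.430)² / 159.430 = 5.48.

5.48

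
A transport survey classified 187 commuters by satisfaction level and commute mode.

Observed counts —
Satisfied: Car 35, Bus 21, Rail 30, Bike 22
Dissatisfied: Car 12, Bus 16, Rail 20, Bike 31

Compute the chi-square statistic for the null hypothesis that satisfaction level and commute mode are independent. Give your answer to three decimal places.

Row totals: 108, 79. Column totals: 47, 37, 50, 53. Grand total N = 187.
Expected counts (row total × column total / N):
  Satisfied, Car: 108×47/187 = 27.1444
  Satisfied, Bus: 108×37/187 = 21.3690
  Satisfied, Rail: 108×50/187 = 28.8770
  Satisfied, Bike: 108×53/187 = 30.6096
  Dissatisfied, Car: 79×47/187 = 19.8556
  Dissatisfied, Bus: 79×37/187 = 15.6310
  Dissatisfied, Rail: 79×50/187 = 21.1230
  Dissatisfied, Bike: 79×53/187 = 22.3904
Contributions (O − E)²/E:
  (35 − 27.1444)²/27.1444 = 2.2734
  (21 − 21.3690)²/21.3690 = 0.0064
  (30 − 28.8770)²/28.8770 = 0.0437
  (22 − 30.6096)²/30.6096 = 2.4216
  (12 − 19.8556)²/19.8556 = 3.1080
  (16 − 15.6310)²/15.6310 = 0.0087
  (20 − 21.1230)²/21.1230 = 0.0597
  (31 − 22.3904)²/22.3904 = 3.3106
χ² = 2.2734 + 0.0064 + 0.0437 + 2.4216 + 3.1080 + 0.0087 + 0.0597 + 3.3106 = 11.232

11.232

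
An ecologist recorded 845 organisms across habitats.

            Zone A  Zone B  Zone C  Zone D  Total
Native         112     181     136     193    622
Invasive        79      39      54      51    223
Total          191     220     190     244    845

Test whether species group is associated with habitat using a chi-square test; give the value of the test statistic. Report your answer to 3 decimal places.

Grand total N = 845.
Expected counts (row total × column total / N):
  Native, Zone A: 622×191/845 = 140.59408
  Native, Zone B: 622×220/845 = 161.94083
  Native, Zone C: 622×190/845 = 139.85799
  Native, Zone D: 622×244/845 = 179.60710
  Invasive, Zone A: 223×191/845 = 50.40592
  Invasive, Zone B: 223×220/845 = 58.05917
  Invasive, Zone C: 223×190/845 = 50.14201
  Invasive, Zone D: 223×244/845 = 64.39290
Contributions (O − E)²/E:
  (112 − 140.59408)²/140.59408 = 5.8155
  (181 − 161.94083)²/161.94083 = 2.2431
  (136 − 139.85799)²/139.85799 = 0.1064
  (193 − 179.60710)²/179.60710 = 0.9987
  (79 − 50.40592)²/50.40592 = 16.2207
  (39 − 58.05917)²/58.05917 = 6.2566
  (54 − 50.14201)²/50.14201 = 0.2968
  (51 − 64.39290)²/64.39290 = 2.7856
χ² = 5.8155 + 2.2431 + 0.1064 + 0.9987 + 16.2207 + 6.2566 + 0.2968 + 2.7856 = 34.723

34.723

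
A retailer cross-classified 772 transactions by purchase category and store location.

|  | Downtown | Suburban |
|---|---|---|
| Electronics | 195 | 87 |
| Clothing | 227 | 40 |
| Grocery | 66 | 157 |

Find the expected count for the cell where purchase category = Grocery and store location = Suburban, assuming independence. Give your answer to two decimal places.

82.04

Row total (Grocery) = 223; column total (Suburban) = 284; grand total N = 772.
Expected count = (row total × column total) / N = 223 × 284 / 772 = 82.04.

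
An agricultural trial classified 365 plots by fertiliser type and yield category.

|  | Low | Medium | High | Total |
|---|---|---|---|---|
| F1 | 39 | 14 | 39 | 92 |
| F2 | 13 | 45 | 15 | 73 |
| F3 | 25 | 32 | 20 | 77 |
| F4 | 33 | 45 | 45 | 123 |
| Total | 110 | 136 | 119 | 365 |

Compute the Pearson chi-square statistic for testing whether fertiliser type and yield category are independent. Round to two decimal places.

Grand total N = 365.
Expected counts (row total × column total / N):
  F1, Low: 92×110/365 = 27.726
  F1, Medium: 92×136/365 = 34.279
  F1, High: 92×119/365 = 29.995
  F2, Low: 73×110/365 = 22.000
  F2, Medium: 73×136/365 = 27.200
  F2, High: 73×119/365 = 23.800
  F3, Low: 77×110/365 = 23.205
  F3, Medium: 77×136/365 = 28.690
  F3, High: 77×119/365 = 25.104
  F4, Low: 123×110/365 = 37.068
  F4, Medium: 123×136/365 = 45.830
  F4, High: 123×119/365 = 40.101
Contributions (O − E)²/E:
  (39 − 27.726)²/27.726 = 4.5843
  (14 − 34.279)²/34.279 = 11.9968
  (39 − 29.995)²/29.995 = 2.7035
  (13 − 22.000)²/22.000 = 3.6818
  (45 − 27.200)²/27.200 = 11.6485
  (15 − 23.800)²/23.800 = 3.2538
  (25 − 23.205)²/23.205 = 0.1389
  (32 − 28.690)²/28.690 = 0.3819
  (20 − 25.104)²/25.104 = 1.0377
  (33 − 37.068)²/37.068 = 0.4464
  (45 − 45.830)²/45.830 = 0.0150
  (45 − 40.101)²/40.101 = 0.5985
χ² = 4.5843 + 11.9968 + 2.7035 + 3.6818 + 11.6485 + 3.2538 + 0.1389 + 0.3819 + 1.0377 + 0.4464 + 0.0150 + 0.5985 = 40.49

40.49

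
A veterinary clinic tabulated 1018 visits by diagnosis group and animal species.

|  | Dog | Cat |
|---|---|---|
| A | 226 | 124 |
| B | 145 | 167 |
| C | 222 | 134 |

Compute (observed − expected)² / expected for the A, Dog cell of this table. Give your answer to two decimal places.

2.40

Row total (A) = 350; column total (Dog) = 593; N = 1018.
Expected count E = 350 × 593 / 1018 = 203.880.
Contribution = (O − E)²/E = (226 − 203.880)² / 203.880 = 2.40.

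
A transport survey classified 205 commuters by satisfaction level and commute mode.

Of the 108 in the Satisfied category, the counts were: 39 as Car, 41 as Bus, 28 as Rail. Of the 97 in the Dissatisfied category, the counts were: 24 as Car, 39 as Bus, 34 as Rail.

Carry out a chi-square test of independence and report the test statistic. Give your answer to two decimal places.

Row totals: 108, 97. Column totals: 63, 80, 62. Grand total N = 205.
Expected counts (row total × column total / N):
  Satisfied, Car: 108×63/205 = 33.190
  Satisfied, Bus: 108×80/205 = 42.146
  Satisfied, Rail: 108×62/205 = 32.663
  Dissatisfied, Car: 97×63/205 = 29.810
  Dissatisfied, Bus: 97×80/205 = 37.854
  Dissatisfied, Rail: 97×62/205 = 29.337
Contributions (O − E)²/E:
  (39 − 33.190)²/33.190 = 1.0171
  (41 − 42.146)²/42.146 = 0.0312
  (28 − 32.663)²/32.663 = 0.6657
  (24 − 29.810)²/29.810 = 1.1324
  (39 − 37.854)²/37.854 = 0.0347
  (34 − 29.337)²/29.337 = 0.7412
χ² = 1.0171 + 0.0312 + 0.6657 + 1.1324 + 0.0347 + 0.7412 = 3.62

3.62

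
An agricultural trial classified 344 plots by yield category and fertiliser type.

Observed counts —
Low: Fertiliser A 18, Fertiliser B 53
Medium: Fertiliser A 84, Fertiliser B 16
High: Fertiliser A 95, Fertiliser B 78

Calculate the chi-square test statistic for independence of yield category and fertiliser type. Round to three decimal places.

59.146

Row totals: 71, 100, 173. Column totals: 197, 147. Grand total N = 344.
Expected counts (row total × column total / N):
  Low, Fertiliser A: 71×197/344 = 40.6599
  Low, Fertiliser B: 71×147/344 = 30.3401
  Medium, Fertiliser A: 100×197/344 = 57.2674
  Medium, Fertiliser B: 100×147/344 = 42.7326
  High, Fertiliser A: 173×197/344 = 99.0727
  High, Fertiliser B: 173×147/344 = 73.9273
Contributions (O − E)²/E:
  (18 − 40.6599)²/40.6599 = 12.6284
  (53 − 30.3401)²/30.3401 = 16.9238
  (84 − 57.2674)²/57.2674 = 12.4789
  (16 − 42.7326)²/42.7326 = 16.7233
  (95 − 99.0727)²/99.0727 = 0.1674
  (78 − 73.9273)²/73.9273 = 0.2244
χ² = 12.6284 + 16.9238 + 12.4789 + 16.7233 + 0.1674 + 0.2244 = 59.146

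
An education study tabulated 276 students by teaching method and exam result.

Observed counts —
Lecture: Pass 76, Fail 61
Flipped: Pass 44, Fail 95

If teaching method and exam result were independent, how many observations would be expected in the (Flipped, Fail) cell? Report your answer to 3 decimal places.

Row total (Flipped) = 139; column total (Fail) = 156; grand total N = 276.
Expected count = (row total × column total) / N = 139 × 156 / 276 = 78.565.

78.565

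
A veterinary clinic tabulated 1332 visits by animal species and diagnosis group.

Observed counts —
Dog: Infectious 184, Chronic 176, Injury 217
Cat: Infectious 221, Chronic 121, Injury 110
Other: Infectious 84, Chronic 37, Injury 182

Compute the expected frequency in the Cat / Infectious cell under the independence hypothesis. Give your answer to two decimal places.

Row total (Cat) = 452; column total (Infectious) = 489; grand total N = 1332.
Expected count = (row total × column total) / N = 452 × 489 / 1332 = 165.94.

165.94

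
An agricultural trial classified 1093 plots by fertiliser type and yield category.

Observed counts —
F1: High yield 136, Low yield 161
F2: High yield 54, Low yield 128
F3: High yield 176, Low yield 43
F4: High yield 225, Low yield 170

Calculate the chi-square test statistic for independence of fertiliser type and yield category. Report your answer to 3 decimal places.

114.132

Row totals: 297, 182, 219, 395. Column totals: 591, 502. Grand total N = 1093.
Expected counts (row total × column total / N):
  F1, High yield: 297×591/1093 = 160.5919
  F1, Low yield: 297×502/1093 = 136.4081
  F2, High yield: 182×591/1093 = 98.4099
  F2, Low yield: 182×502/1093 = 83.5901
  F3, High yield: 219×591/1093 = 118.4163
  F3, Low yield: 219×502/1093 = 100.5837
  F4, High yield: 395×591/1093 = 213.5819
  F4, Low yield: 395×502/1093 = 181.4181
Contributions (O − E)²/E:
  (136 − 160.5919)²/160.5919 = 3.7658
  (161 − 136.4081)²/136.4081 = 4.4335
  (54 − 98.4099)²/98.4099 = 20.0411
  (128 − 83.5901)²/83.5901 = 23.5942
  (176 − 118.4163)²/118.4163 = 28.0019
  (43 − 100.5837)²/100.5837 = 32.9664
  (225 − 213.5819)²/213.5819 = 0.6104
  (170 − 181.4181)²/181.4181 = 0.7186
χ² = 3.7658 + 4.4335 + 20.0411 + 23.5942 + 28.0019 + 32.9664 + 0.6104 + 0.7186 = 114.132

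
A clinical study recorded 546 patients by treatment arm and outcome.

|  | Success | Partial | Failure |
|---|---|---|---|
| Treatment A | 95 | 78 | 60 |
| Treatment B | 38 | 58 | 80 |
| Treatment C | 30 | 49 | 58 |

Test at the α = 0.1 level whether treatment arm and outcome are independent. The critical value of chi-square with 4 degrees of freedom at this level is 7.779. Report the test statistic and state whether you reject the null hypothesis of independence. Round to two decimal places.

Row totals: 233, 176, 137. Column totals: 163, 185, 198. Grand total N = 546.
Expected counts (row total × column total / N):
  Treatment A, Success: 233×163/546 = 69.5586
  Treatment A, Partial: 233×185/546 = 78.9469
  Treatment A, Failure: 233×198/546 = 84.4945
  Treatment B, Success: 176×163/546 = 52.5421
  Treatment B, Partial: 176×185/546 = 59.6337
  Treatment B, Failure: 176×198/546 = 63.8242
  Treatment C, Success: 137×163/546 = 40.8993
  Treatment C, Partial: 137×185/546 = 46.4194
  Treatment C, Failure: 137×198/546 = 49.6813
Contributions (O − E)²/E:
  (95 − 69.5586)²/69.5586 = 9.3053
  (78 − 78.9469)²/78.9469 = 0.0114
  (60 − 84.4945)²/84.4945 = 7.1008
  (38 − 52.5421)²/52.5421 = 4.0248
  (58 − 59.6337)²/59.6337 = 0.0448
  (80 − 63.8242)²/63.8242 = 4.0996
  (30 − 40.8993)²/40.8993 = 2.9046
  (49 − 46.4194)²/46.4194 = 0.1435
  (58 − 49.6813)²/49.6813 = 1.3929
χ² = 9.3053 + 0.0114 + 7.1008 + 4.0248 + 0.0448 + 4.0996 + 2.9046 + 0.1435 + 1.3929 = 29.03
df = (3−1)(3−1) = 4. Since 29.03 > 7.779, reject the null hypothesis of independence at α = 0.1.

29.03; reject H₀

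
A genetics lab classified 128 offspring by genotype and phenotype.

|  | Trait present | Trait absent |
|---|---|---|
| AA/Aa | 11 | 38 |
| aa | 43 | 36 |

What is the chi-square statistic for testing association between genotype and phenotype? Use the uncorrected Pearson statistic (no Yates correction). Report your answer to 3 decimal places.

12.682

Row totals: 49, 79. Column totals: 54, 74. Grand total N = 128.
Expected counts (row total × column total / N):
  AA/Aa, Trait present: 49×54/128 = 20.67188
  AA/Aa, Trait absent: 49×74/128 = 28.32812
  aa, Trait present: 79×54/128 = 33.32812
  aa, Trait absent: 79×74/128 = 45.67188
Contributions (O − E)²/E:
  (11 − 20.67188)²/20.67188 = 4.5252
  (38 − 28.32812)²/28.32812 = 3.3022
  (43 − 33.32812)²/33.32812 = 2.8068
  (36 − 45.67188)²/45.67188 = 2.0482
χ² = 4.5252 + 3.3022 + 2.8068 + 2.0482 = 12.682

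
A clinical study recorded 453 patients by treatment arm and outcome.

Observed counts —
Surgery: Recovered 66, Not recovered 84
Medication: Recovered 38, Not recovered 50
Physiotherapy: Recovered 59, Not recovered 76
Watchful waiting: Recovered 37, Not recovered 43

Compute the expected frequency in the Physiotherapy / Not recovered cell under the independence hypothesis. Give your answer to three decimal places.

75.397

Row total (Physiotherapy) = 135; column total (Not recovered) = 253; grand total N = 453.
Expected count = (row total × column total) / N = 135 × 253 / 453 = 75.397.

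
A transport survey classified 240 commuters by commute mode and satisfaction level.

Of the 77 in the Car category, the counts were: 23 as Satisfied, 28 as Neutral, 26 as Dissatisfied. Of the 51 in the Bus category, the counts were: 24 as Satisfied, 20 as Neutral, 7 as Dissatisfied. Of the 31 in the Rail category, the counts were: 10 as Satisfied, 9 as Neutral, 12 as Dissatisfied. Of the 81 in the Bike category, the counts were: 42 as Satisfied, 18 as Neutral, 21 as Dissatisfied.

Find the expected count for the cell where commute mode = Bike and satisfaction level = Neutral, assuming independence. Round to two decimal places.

25.31

Row total (Bike) = 81; column total (Neutral) = 75; grand total N = 240.
Expected count = (row total × column total) / N = 81 × 75 / 240 = 25.31.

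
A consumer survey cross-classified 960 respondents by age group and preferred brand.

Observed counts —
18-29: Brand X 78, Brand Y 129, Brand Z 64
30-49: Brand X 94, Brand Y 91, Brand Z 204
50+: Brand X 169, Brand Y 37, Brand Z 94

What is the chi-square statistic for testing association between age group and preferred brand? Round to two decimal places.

Row totals: 271, 389, 300. Column totals: 341, 257, 362. Grand total N = 960.
Expected counts (row total × column total / N):
  18-29, Brand X: 271×341/960 = 96.261
  18-29, Brand Y: 271×257/960 = 72.549
  18-29, Brand Z: 271×362/960 = 102.190
  30-49, Brand X: 389×341/960 = 138.176
  30-49, Brand Y: 389×257/960 = 104.139
  30-49, Brand Z: 389×362/960 = 146.685
  50+, Brand X: 300×341/960 = 106.562
  50+, Brand Y: 300×257/960 = 80.312
  50+, Brand Z: 300×362/960 = 113.125
Contributions (O − E)²/E:
  (78 − 96.261)²/96.261 = 3.4642
  (129 − 72.549)²/72.549 = 43.9250
  (64 − 102.190)²/102.190 = 14.2722
  (94 − 138.176)²/138.176 = 14.1234
  (91 − 104.139)²/104.139 = 1.6577
  (204 − 146.685)²/146.685 = 22.3950
  (169 − 106.562)²/106.562 = 36.5844
  (37 − 80.312)²/80.312 = 23.3580
  (94 − 113.125)²/113.125 = 3.2333
χ² = 3.4642 + 43.9250 + 14.2722 + 14.1234 + 1.6577 + 22.3950 + 36.5844 + 23.3580 + 3.2333 = 163.01

163.01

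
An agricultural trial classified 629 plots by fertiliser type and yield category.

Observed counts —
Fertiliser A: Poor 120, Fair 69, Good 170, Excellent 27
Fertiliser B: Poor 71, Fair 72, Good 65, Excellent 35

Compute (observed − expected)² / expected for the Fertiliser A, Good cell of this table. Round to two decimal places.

4.61

Row total (Fertiliser A) = 386; column total (Good) = 235; N = 629.
Expected count E = 386 × 235 / 629 = 144.213.
Contribution = (O − E)²/E = (170 − 144.213)² / 144.213 = 4.61.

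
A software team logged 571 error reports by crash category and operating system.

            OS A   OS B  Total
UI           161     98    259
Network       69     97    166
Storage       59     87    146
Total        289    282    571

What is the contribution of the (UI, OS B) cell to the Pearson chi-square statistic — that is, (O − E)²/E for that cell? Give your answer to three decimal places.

Row total (UI) = 259; column total (OS B) = 282; N = 571.
Expected count E = 259 × 282 / 571 = 127.9124.
Contribution = (O − E)²/E = (98 − 127.9124)² / 127.9124 = 6.995.

6.995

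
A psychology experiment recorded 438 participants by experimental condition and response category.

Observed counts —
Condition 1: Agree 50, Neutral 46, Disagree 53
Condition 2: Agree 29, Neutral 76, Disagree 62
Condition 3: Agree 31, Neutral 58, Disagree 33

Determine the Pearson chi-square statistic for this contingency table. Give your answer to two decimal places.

Row totals: 149, 167, 122. Column totals: 110, 180, 148. Grand total N = 438.
Expected counts (row total × column total / N):
  Condition 1, Agree: 149×110/438 = 37.420
  Condition 1, Neutral: 149×180/438 = 61.233
  Condition 1, Disagree: 149×148/438 = 50.347
  Condition 2, Agree: 167×110/438 = 41.941
  Condition 2, Neutral: 167×180/438 = 68.630
  Condition 2, Disagree: 167×148/438 = 56.429
  Condition 3, Agree: 122×110/438 = 30.639
  Condition 3, Neutral: 122×180/438 = 50.137
  Condition 3, Disagree: 122×148/438 = 41.224
Contributions (O − E)²/E:
  (50 − 37.420)²/37.420 = 4.2292
  (46 − 61.233)²/61.233 = 3.7895
  (53 − 50.347)²/50.347 = 0.1398
  (29 − 41.941)²/41.941 = 3.9930
  (76 − 68.630)²/68.630 = 0.7914
  (62 − 56.429)²/56.429 = 0.5500
  (31 − 30.639)²/30.639 = 0.0043
  (58 − 50.137)²/50.137 = 1.2332
  (33 − 41.224)²/41.224 = 1.6407
χ² = 4.2292 + 3.7895 + 0.1398 + 3.9930 + 0.7914 + 0.5500 + 0.0043 + 1.2332 + 1.6407 = 16.37

16.37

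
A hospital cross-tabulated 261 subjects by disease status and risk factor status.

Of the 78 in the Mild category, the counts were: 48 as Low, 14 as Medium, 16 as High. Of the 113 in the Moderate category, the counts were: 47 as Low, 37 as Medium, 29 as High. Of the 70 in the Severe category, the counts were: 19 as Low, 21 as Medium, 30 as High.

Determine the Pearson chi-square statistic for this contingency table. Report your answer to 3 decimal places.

Row totals: 78, 113, 70. Column totals: 114, 72, 75. Grand total N = 261.
Expected counts (row total × column total / N):
  Mild, Low: 78×114/261 = 34.0690
  Mild, Medium: 78×72/261 = 21.5172
  Mild, High: 78×75/261 = 22.4138
  Moderate, Low: 113×114/261 = 49.3563
  Moderate, Medium: 113×72/261 = 31.1724
  Moderate, High: 113×75/261 = 32.4713
  Severe, Low: 70×114/261 = 30.5747
  Severe, Medium: 70×72/261 = 19.3103
  Severe, High: 70×75/261 = 20.1149
Contributions (O − E)²/E:
  (48 − 34.0690)²/34.0690 = 5.6965
  (14 − 21.5172)²/21.5172 = 2.6262
  (16 − 22.4138)²/22.4138 = 1.8353
  (47 − 49.3563)²/49.3563 = 0.1125
  (37 − 31.1724)²/31.1724 = 1.0895
  (29 − 32.4713)²/32.4713 = 0.3711
  (19 − 30.5747)²/30.5747 = 4.3818
  (21 − 19.3103)²/19.3103 = 0.1479
  (30 − 20.1149)²/20.1149 = 4.8579
χ² = 5.6965 + 2.6262 + 1.8353 + 0.1125 + 1.0895 + 0.3711 + 4.3818 + 0.1479 + 4.8579 = 21.119

21.119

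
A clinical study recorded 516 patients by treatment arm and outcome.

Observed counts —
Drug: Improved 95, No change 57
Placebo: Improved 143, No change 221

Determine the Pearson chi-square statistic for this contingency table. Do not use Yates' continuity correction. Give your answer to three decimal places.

Row totals: 152, 364. Column totals: 238, 278. Grand total N = 516.
Expected counts (row total × column total / N):
  Drug, Improved: 152×238/516 = 70.1085
  Drug, No change: 152×278/516 = 81.8915
  Placebo, Improved: 364×238/516 = 167.8915
  Placebo, No change: 364×278/516 = 196.1085
Contributions (O − E)²/E:
  (95 − 70.1085)²/70.1085 = 8.8375
  (57 − 81.8915)²/81.8915 = 7.5659
  (143 − 167.8915)²/167.8915 = 3.6904
  (221 − 196.1085)²/196.1085 = 3.1594
χ² = 8.8375 + 7.5659 + 3.6904 + 3.1594 = 23.253

23.253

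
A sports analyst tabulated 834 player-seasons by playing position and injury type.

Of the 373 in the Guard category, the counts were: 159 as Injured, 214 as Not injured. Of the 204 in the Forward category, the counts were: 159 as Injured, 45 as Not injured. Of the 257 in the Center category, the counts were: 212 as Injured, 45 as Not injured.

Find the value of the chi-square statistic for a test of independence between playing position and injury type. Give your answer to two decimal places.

Row totals: 373, 204, 257. Column totals: 530, 304. Grand total N = 834.
Expected counts (row total × column total / N):
  Guard, Injured: 373×530/834 = 237.038
  Guard, Not injured: 373×304/834 = 135.962
  Forward, Injured: 204×530/834 = 129.640
  Forward, Not injured: 204×304/834 = 74.360
  Center, Injured: 257×530/834 = 163.321
  Center, Not injured: 257×304/834 = 93.679
Contributions (O − E)²/E:
  (159 − 237.038)²/237.038 = 25.6918
  (214 − 135.962)²/135.962 = 44.7914
  (159 − 129.640)²/129.640 = 6.6493
  (45 − 74.360)²/74.360 = 11.5924
  (212 − 163.321)²/163.321 = 14.5091
  (45 − 93.679)²/93.679 = 25.2954
χ² = 25.6918 + 44.7914 + 6.6493 + 11.5924 + 14.5091 + 25.2954 = 128.53

128.53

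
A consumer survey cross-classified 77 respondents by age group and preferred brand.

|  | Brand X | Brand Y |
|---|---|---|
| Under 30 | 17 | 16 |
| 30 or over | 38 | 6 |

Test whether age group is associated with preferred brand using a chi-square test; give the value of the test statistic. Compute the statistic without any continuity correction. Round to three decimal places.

Row totals: 33, 44. Column totals: 55, 22. Grand total N = 77.
Expected counts (row total × column total / N):
  Under 30, Brand X: 33×55/77 = 23.5714
  Under 30, Brand Y: 33×22/77 = 9.4286
  30 or over, Brand X: 44×55/77 = 31.4286
  30 or over, Brand Y: 44×22/77 = 12.5714
Contributions (O − E)²/E:
  (17 − 23.5714)²/23.5714 = 1.8320
  (16 − 9.4286)²/9.4286 = 4.5800
  (38 − 31.4286)²/31.4286 = 1.3740
  (6 − 12.5714)²/12.5714 = 3.4350
χ² = 1.8320 + 4.5800 + 1.3740 + 3.4350 = 11.221

11.221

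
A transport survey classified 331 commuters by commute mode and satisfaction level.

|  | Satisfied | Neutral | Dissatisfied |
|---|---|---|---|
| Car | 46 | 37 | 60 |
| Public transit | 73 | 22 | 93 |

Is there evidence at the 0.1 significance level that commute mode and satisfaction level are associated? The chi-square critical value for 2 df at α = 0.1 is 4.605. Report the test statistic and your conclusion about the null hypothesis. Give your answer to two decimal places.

11.15; reject H₀

Row totals: 143, 188. Column totals: 119, 59, 153. Grand total N = 331.
Expected counts (row total × column total / N):
  Car, Satisfied: 143×119/331 = 51.411
  Car, Neutral: 143×59/331 = 25.489
  Car, Dissatisfied: 143×153/331 = 66.100
  Public transit, Satisfied: 188×119/331 = 67.589
  Public transit, Neutral: 188×59/331 = 33.511
  Public transit, Dissatisfied: 188×153/331 = 86.900
Contributions (O − E)²/E:
  (46 − 51.411)²/51.411 = 0.5695
  (37 − 25.489)²/25.489 = 5.1984
  (60 − 66.100)²/66.100 = 0.5629
  (73 − 67.589)²/67.589 = 0.4332
  (22 − 33.511)²/33.511 = 3.9540
  (93 − 86.900)²/86.900 = 0.4282
χ² = 0.5695 + 5.1984 + 0.5629 + 0.4332 + 3.9540 + 0.4282 = 11.15
df = (2−1)(3−1) = 2. Since 11.15 > 4.605, reject the null hypothesis of independence at α = 0.1.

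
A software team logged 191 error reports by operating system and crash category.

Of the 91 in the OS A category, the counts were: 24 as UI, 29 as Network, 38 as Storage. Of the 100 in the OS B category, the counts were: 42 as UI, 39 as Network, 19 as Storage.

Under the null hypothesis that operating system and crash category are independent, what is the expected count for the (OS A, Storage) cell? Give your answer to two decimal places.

Row total (OS A) = 91; column total (Storage) = 57; grand total N = 191.
Expected count = (row total × column total) / N = 91 × 57 / 191 = 27.16.

27.16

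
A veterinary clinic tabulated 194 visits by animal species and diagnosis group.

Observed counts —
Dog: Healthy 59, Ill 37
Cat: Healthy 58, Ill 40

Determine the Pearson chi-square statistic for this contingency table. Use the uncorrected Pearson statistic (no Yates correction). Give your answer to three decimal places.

Row totals: 96, 98. Column totals: 117, 77. Grand total N = 194.
Expected counts (row total × column total / N):
  Dog, Healthy: 96×117/194 = 57.8969
  Dog, Ill: 96×77/194 = 38.1031
  Cat, Healthy: 98×117/194 = 59.1031
  Cat, Ill: 98×77/194 = 38.8969
Contributions (O − E)²/E:
  (59 − 57.8969)²/57.8969 = 0.0210
  (37 − 38.1031)²/38.1031 = 0.0319
  (58 − 59.1031)²/59.1031 = 0.0206
  (40 − 38.8969)²/38.8969 = 0.0313
χ² = 0.0210 + 0.0319 + 0.0206 + 0.0313 = 0.105

0.105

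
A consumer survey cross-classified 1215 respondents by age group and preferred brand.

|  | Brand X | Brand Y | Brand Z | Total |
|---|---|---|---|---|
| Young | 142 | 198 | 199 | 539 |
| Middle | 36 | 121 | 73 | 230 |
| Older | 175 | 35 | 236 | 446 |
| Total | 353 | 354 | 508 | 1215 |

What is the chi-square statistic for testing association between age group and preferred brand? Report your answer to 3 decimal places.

Grand total N = 1215.
Expected counts (row total × column total / N):
  Young, Brand X: 539×353/1215 = 156.59835
  Young, Brand Y: 539×354/1215 = 157.04198
  Young, Brand Z: 539×508/1215 = 225.35967
  Middle, Brand X: 230×353/1215 = 66.82305
  Middle, Brand Y: 230×354/1215 = 67.01235
  Middle, Brand Z: 230×508/1215 = 96.16461
  Older, Brand X: 446×353/1215 = 129.57860
  Older, Brand Y: 446×354/1215 = 129.94568
  Older, Brand Z: 446×508/1215 = 186.47572
Contributions (O − E)²/E:
  (142 − 156.59835)²/156.59835 = 1.3609
  (198 − 157.04198)²/157.04198 = 10.6822
  (199 − 225.35967)²/225.35967 = 3.0832
  (36 − 66.82305)²/66.82305 = 14.2176
  (121 − 67.01235)²/67.01235 = 43.4945
  (73 − 96.16461)²/96.16461 = 5.5800
  (175 − 129.57860)²/129.57860 = 15.9216
  (35 − 129.94568)²/129.94568 = 69.3727
  (236 − 186.47572)²/186.47572 = 13.1527
χ² = 1.3609 + 10.6822 + 3.0832 + 14.2176 + 43.4945 + 5.5800 + 15.9216 + 69.3727 + 13.1527 = 176.865

176.865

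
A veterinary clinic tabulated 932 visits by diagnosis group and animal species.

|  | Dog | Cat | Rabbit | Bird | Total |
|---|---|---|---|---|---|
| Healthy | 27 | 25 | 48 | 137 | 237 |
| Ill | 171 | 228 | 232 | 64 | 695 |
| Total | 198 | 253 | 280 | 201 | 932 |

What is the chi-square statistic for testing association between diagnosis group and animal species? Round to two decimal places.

Grand total N = 932.
Expected counts (row total × column total / N):
  Healthy, Dog: 237×198/932 = 50.350
  Healthy, Cat: 237×253/932 = 64.336
  Healthy, Rabbit: 237×280/932 = 71.202
  Healthy, Bird: 237×201/932 = 51.113
  Ill, Dog: 695×198/932 = 147.650
  Ill, Cat: 695×253/932 = 188.664
  Ill, Rabbit: 695×280/932 = 208.798
  Ill, Bird: 695×201/932 = 149.887
Contributions (O − E)²/E:
  (27 − 50.350)²/50.350 = 10.8286
  (25 − 64.336)²/64.336 = 24.0506
  (48 − 71.202)²/71.202 = 7.5606
  (137 − 51.113)²/51.113 = 144.3190
  (171 − 147.650)²/147.650 = 3.6927
  (228 − 188.664)²/188.664 = 8.2015
  (232 − 208.798)²/208.798 = 2.5782
  (64 − 149.887)²/149.887 = 49.2143
χ² = 10.8286 + 24.0506 + 7.5606 + 144.3190 + 3.6927 + 8.2015 + 2.5782 + 49.2143 = 250.45

250.45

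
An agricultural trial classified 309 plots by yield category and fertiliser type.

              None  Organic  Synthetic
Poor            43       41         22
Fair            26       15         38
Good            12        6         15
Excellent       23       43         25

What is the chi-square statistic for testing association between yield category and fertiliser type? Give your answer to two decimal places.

Row totals: 106, 79, 33, 91. Column totals: 104, 105, 100. Grand total N = 309.
Expected counts (row total × column total / N):
  Poor, None: 106×104/309 = 35.6764
  Poor, Organic: 106×105/309 = 36.0194
  Poor, Synthetic: 106×100/309 = 34.3042
  Fair, None: 79×104/309 = 26.5890
  Fair, Organic: 79×105/309 = 26.8447
  Fair, Synthetic: 79×100/309 = 25.5663
  Good, None: 33×104/309 = 11.1068
  Good, Organic: 33×105/309 = 11.2136
  Good, Synthetic: 33×100/309 = 10.6796
  Excellent, None: 91×104/309 = 30.6278
  Excellent, Organic: 91×105/309 = 30.9223
  Excellent, Synthetic: 91×100/309 = 29.4498
Contributions (O − E)²/E:
  (43 − 35.6764)²/35.6764 = 1.5034
  (41 − 36.0194)²/36.0194 = 0.6887
  (22 − 34.3042)²/34.3042 = 4.4133
  (26 − 26.5890)²/26.5890 = 0.0130
  (15 − 26.8447)²/26.8447 = 5.2262
  (38 − 25.5663)²/25.5663 = 6.0469
  (12 − 11.1068)²/11.1068 = 0.0718
  (6 − 11.2136)²/11.2136 = 2.4240
  (15 − 10.6796)²/10.6796 = 1.7478
  (23 − 30.6278)²/30.6278 = 1.8997
  (43 − 30.9223)²/30.9223 = 4.7173
  (25 − 29.4498)²/29.4498 = 0.6724
χ² = 1.5034 + 0.6887 + 4.4133 + 0.0130 + 5.2262 + 6.0469 + 0.0718 + 2.4240 + 1.7478 + 1.8997 + 4.7173 + 0.6724 = 29.42

29.42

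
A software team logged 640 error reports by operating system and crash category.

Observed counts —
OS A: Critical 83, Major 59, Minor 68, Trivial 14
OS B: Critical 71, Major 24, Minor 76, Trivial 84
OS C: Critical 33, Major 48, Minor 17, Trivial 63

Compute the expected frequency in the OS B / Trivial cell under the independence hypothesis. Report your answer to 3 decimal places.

64.148

Row total (OS B) = 255; column total (Trivial) = 161; grand total N = 640.
Expected count = (row total × column total) / N = 255 × 161 / 640 = 64.148.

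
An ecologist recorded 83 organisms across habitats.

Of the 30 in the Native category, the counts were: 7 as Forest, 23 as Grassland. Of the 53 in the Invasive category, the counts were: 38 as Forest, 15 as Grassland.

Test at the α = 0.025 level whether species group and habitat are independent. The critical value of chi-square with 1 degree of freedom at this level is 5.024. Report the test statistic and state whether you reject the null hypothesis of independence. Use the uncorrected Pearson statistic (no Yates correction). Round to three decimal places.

18.053; reject H₀

Row totals: 30, 53. Column totals: 45, 38. Grand total N = 83.
Expected counts (row total × column total / N):
  Native, Forest: 30×45/83 = 16.2651
  Native, Grassland: 30×38/83 = 13.7349
  Invasive, Forest: 53×45/83 = 28.7349
  Invasive, Grassland: 53×38/83 = 24.2651
Contributions (O − E)²/E:
  (7 − 16.2651)²/16.2651 = 5.2777
  (23 − 13.7349)²/13.7349 = 6.2499
  (38 − 28.7349)²/28.7349 = 2.9874
  (15 − 24.2651)²/24.2651 = 3.5377
χ² = 5.2777 + 6.2499 + 2.9874 + 3.5377 = 18.053
df = (2−1)(2−1) = 1. Since 18.053 > 5.024, reject the null hypothesis of independence at α = 0.025.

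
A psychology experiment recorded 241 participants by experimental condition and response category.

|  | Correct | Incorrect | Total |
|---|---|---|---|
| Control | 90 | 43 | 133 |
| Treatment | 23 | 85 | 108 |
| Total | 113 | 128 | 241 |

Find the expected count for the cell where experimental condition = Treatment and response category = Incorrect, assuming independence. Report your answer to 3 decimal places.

57.361

Row total (Treatment) = 108; column total (Incorrect) = 128; grand total N = 241.
Expected count = (row total × column total) / N = 108 × 128 / 241 = 57.361.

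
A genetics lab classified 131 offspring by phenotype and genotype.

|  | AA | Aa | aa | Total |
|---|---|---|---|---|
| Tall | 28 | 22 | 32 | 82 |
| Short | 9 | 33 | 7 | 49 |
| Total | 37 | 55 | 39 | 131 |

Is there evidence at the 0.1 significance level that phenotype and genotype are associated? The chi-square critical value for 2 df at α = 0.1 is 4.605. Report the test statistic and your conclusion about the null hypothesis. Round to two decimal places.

21.00; reject H₀

Grand total N = 131.
Expected counts (row total × column total / N):
  Tall, AA: 82×37/131 = 23.160
  Tall, Aa: 82×55/131 = 34.427
  Tall, aa: 82×39/131 = 24.412
  Short, AA: 49×37/131 = 13.840
  Short, Aa: 49×55/131 = 20.573
  Short, aa: 49×39/131 = 14.588
Contributions (O − E)²/E:
  (28 − 23.160)²/23.160 = 1.0115
  (22 − 34.427)²/34.427 = 4.4857
  (32 − 24.412)²/24.412 = 2.3586
  (9 − 13.840)²/13.840 = 1.6926
  (33 − 20.573)²/20.573 = 7.5065
  (7 − 14.588)²/14.588 = 3.9469
χ² = 1.0115 + 4.4857 + 2.3586 + 1.6926 + 7.5065 + 3.9469 = 21.00
df = (2−1)(3−1) = 2. Since 21.00 > 4.605, reject the null hypothesis of independence at α = 0.1.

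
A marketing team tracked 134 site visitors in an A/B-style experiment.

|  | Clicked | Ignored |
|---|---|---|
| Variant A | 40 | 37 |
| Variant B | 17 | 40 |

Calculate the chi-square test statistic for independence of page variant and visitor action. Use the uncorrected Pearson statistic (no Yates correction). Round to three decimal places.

6.559

Row totals: 77, 57. Column totals: 57, 77. Grand total N = 134.
Expected counts (row total × column total / N):
  Variant A, Clicked: 77×57/134 = 32.7537
  Variant A, Ignored: 77×77/134 = 44.2463
  Variant B, Clicked: 57×57/134 = 24.2463
  Variant B, Ignored: 57×77/134 = 32.7537
Contributions (O − E)²/E:
  (40 − 32.7537)²/32.7537 = 1.6031
  (37 − 44.2463)²/44.2463 = 1.1867
  (17 − 24.2463)²/24.2463 = 2.1656
  (40 − 32.7537)²/32.7537 = 1.6031
χ² = 1.6031 + 1.1867 + 2.1656 + 1.6031 = 6.559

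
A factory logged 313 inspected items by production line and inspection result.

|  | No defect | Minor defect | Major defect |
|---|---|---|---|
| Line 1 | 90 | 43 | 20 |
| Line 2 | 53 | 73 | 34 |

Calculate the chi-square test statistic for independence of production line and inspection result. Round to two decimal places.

20.82

Row totals: 153, 160. Column totals: 143, 116, 54. Grand total N = 313.
Expected counts (row total × column total / N):
  Line 1, No defect: 153×143/313 = 69.901
  Line 1, Minor defect: 153×116/313 = 56.703
  Line 1, Major defect: 153×54/313 = 26.396
  Line 2, No defect: 160×143/313 = 73.099
  Line 2, Minor defect: 160×116/313 = 59.297
  Line 2, Major defect: 160×54/313 = 27.604
Contributions (O − E)²/E:
  (90 − 69.901)²/69.901 = 5.7792
  (43 − 56.703)²/56.703 = 3.3115
  (20 − 26.396)²/26.396 = 1.5498
  (53 − 73.099)²/73.099 = 5.5263
  (73 − 59.297)²/59.297 = 3.1666
  (34 − 27.604)²/27.604 = 1.4820
χ² = 5.7792 + 3.3115 + 1.5498 + 5.5263 + 3.1666 + 1.4820 = 20.82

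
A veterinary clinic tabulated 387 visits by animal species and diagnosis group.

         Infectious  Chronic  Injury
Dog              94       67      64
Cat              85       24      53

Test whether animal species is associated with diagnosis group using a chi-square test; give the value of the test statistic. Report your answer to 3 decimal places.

11.864

Row totals: 225, 162. Column totals: 179, 91, 117. Grand total N = 387.
Expected counts (row total × column total / N):
  Dog, Infectious: 225×179/387 = 104.06977
  Dog, Chronic: 225×91/387 = 52.90698
  Dog, Injury: 225×117/387 = 68.02326
  Cat, Infectious: 162×179/387 = 74.93023
  Cat, Chronic: 162×91/387 = 38.09302
  Cat, Injury: 162×117/387 = 48.97674
Contributions (O − E)²/E:
  (94 − 104.06977)²/104.06977 = 0.9743
  (67 − 52.90698)²/52.90698 = 3.7540
  (64 − 68.02326)²/68.02326 = 0.2380
  (85 − 74.93023)²/74.93023 = 1.3533
  (24 − 38.09302)²/38.09302 = 5.2139
  (53 − 48.97674)²/48.97674 = 0.3305
χ² = 0.9743 + 3.7540 + 0.2380 + 1.3533 + 5.2139 + 0.3305 = 11.864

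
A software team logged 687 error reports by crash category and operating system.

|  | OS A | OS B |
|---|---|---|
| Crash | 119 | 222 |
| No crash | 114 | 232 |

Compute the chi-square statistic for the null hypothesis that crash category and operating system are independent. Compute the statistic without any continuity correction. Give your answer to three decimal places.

0.291

Row totals: 341, 346. Column totals: 233, 454. Grand total N = 687.
Expected counts (row total × column total / N):
  Crash, OS A: 341×233/687 = 115.6521
  Crash, OS B: 341×454/687 = 225.3479
  No crash, OS A: 346×233/687 = 117.3479
  No crash, OS B: 346×454/687 = 228.6521
Contributions (O − E)²/E:
  (119 − 115.6521)²/115.6521 = 0.0969
  (222 − 225.3479)²/225.3479 = 0.0497
  (114 − 117.3479)²/117.3479 = 0.0955
  (232 − 228.6521)²/228.6521 = 0.0490
χ² = 0.0969 + 0.0497 + 0.0955 + 0.0490 = 0.291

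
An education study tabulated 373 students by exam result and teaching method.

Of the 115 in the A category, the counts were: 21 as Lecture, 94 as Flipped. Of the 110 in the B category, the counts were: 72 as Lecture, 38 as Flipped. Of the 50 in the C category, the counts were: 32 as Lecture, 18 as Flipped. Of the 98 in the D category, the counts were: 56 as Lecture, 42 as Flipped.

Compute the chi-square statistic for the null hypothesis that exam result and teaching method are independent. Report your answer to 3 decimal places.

62.498

Row totals: 115, 110, 50, 98. Column totals: 181, 192. Grand total N = 373.
Expected counts (row total × column total / N):
  A, Lecture: 115×181/373 = 55.8043
  A, Flipped: 115×192/373 = 59.1957
  B, Lecture: 110×181/373 = 53.3780
  B, Flipped: 110×192/373 = 56.6220
  C, Lecture: 50×181/373 = 24.2627
  C, Flipped: 50×192/373 = 25.7373
  D, Lecture: 98×181/373 = 47.5550
  D, Flipped: 98×192/373 = 50.4450
Contributions (O − E)²/E:
  (21 − 55.8043)²/55.8043 = 21.7069
  (94 − 59.1957)²/59.1957 = 20.4633
  (72 − 53.3780)²/53.3780 = 6.4967
  (38 − 56.6220)²/56.6220 = 6.1245
  (32 − 24.2627)²/24.2627 = 2.4674
  (18 − 25.7373)²/25.7373 = 2.3260
  (56 − 47.5550)²/47.5550 = 1.4997
  (42 − 50.4450)²/50.4450 = 1.4138
χ² = 21.7069 + 20.4633 + 6.4967 + 6.1245 + 2.4674 + 2.3260 + 1.4997 + 1.4138 = 62.498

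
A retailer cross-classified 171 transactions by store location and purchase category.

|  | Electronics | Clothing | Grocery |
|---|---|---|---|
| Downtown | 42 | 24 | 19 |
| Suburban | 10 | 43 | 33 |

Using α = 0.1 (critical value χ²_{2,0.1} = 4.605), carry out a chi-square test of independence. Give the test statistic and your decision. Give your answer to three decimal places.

Row totals: 85, 86. Column totals: 52, 67, 52. Grand total N = 171.
Expected counts (row total × column total / N):
  Downtown, Electronics: 85×52/171 = 25.8480
  Downtown, Clothing: 85×67/171 = 33.3041
  Downtown, Grocery: 85×52/171 = 25.8480
  Suburban, Electronics: 86×52/171 = 26.1520
  Suburban, Clothing: 86×67/171 = 33.6959
  Suburban, Grocery: 86×52/171 = 26.1520
Contributions (O − E)²/E:
  (42 − 25.8480)²/25.8480 = 10.0931
  (24 − 33.3041)²/33.3041 = 2.5993
  (19 − 25.8480)²/25.8480 = 1.8143
  (10 − 26.1520)²/26.1520 = 9.9758
  (43 − 33.6959)²/33.6959 = 2.5690
  (33 − 26.1520)²/26.1520 = 1.7932
χ² = 10.0931 + 2.5993 + 1.8143 + 9.9758 + 2.5690 + 1.7932 = 28.845
df = (2−1)(3−1) = 2. Since 28.845 > 4.605, reject the null hypothesis of independence at α = 0.1.

28.845; reject H₀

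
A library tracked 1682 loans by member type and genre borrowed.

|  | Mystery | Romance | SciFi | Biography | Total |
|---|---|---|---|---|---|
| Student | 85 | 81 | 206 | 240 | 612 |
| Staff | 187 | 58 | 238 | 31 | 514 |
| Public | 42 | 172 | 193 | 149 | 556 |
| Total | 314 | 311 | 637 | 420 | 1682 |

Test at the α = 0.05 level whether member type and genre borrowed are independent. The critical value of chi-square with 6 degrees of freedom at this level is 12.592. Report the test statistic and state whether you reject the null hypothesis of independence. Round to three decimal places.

Grand total N = 1682.
Expected counts (row total × column total / N):
  Student, Mystery: 612×314/1682 = 114.2497
  Student, Romance: 612×311/1682 = 113.1581
  Student, SciFi: 612×637/1682 = 231.7741
  Student, Biography: 612×420/1682 = 152.8181
  Staff, Mystery: 514×314/1682 = 95.9548
  Staff, Romance: 514×311/1682 = 95.0380
  Staff, SciFi: 514×637/1682 = 194.6599
  Staff, Biography: 514×420/1682 = 128.3472
  Public, Mystery: 556×314/1682 = 103.7955
  Public, Romance: 556×311/1682 = 102.8038
  Public, SciFi: 556×637/1682 = 210.5660
  Public, Biography: 556×420/1682 = 138.8347
Contributions (O − E)²/E:
  (85 − 114.2497)²/114.2497 = 7.4884
  (81 − 113.1581)²/113.1581 = 9.1389
  (206 − 231.7741)²/231.7741 = 2.8662
  (240 − 152.8181)²/152.8181 = 49.7368
  (187 − 95.9548)²/95.9548 = 86.3868
  (58 − 95.0380)²/95.0380 = 14.4344
  (238 − 194.6599)²/194.6599 = 9.6495
  (31 − 128.3472)²/128.3472 = 73.8347
  (42 − 103.7955)²/103.7955 = 36.7905
  (172 − 102.8038)²/102.8038 = 46.5753
  (193 − 210.5660)²/210.5660 = 1.4654
  (149 − 138.8347)²/138.8347 = 0.7443
χ² = 7.4884 + 9.1389 + 2.8662 + 49.7368 + 86.3868 + 14.4344 + 9.6495 + 73.8347 + 36.7905 + 46.5753 + 1.4654 + 0.7443 = 339.111
df = (3−1)(4−1) = 6. Since 339.111 > 12.592, reject the null hypothesis of independence at α = 0.05.

339.111; reject H₀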